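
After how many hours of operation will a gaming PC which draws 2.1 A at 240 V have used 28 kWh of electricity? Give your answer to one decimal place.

Power = 2.1 A × 240 V = 504 W = 0.504 kW
Hours = 28 kWh ÷ 0.504 kW = 55.6 h

55.6 h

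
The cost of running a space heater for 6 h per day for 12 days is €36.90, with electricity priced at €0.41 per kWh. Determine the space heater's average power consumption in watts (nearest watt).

1250 W

Energy = €36.90 ÷ €0.41/kWh = 90 kWh
Runtime = 6 h/day × 12 days = 72 h
Power = 90 kWh ÷ 72 h = 1.25 kW = 1250 W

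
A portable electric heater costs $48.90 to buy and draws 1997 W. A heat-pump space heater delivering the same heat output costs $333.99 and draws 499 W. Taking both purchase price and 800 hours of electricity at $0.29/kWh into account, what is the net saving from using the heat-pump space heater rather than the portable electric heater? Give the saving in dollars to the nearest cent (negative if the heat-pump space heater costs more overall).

portable electric heater: $48.90 + (1997/1000) kW × 800 h × $0.29 = $48.90 + $463.304 = $512.204
heat-pump space heater: $333.99 + (499/1000) kW × 800 h × $0.29 = $333.99 + $115.768 = $449.758
Saving = $512.204 − $449.758 = $62.446 → $62.45

$62.45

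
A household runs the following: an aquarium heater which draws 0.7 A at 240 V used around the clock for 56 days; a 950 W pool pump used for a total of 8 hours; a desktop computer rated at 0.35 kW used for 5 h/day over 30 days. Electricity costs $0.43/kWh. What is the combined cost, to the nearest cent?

$122.93

aquarium heater: Power = 0.7 A × 240 V = 168 W = 0.168 kW
aquarium heater: Runtime = 24 h × 56 = 1344 h
aquarium heater: 0.168 kW × 1344 h = 225.792 kWh
pool pump: 0.95 kW × 8 h = 7.6 kWh
desktop computer: Runtime = 5 h/day × 30 days = 150 h
desktop computer: 0.35 kW × 150 h = 52.5 kWh
Total energy = 285.892 kWh
Cost = 285.892 × $0.43 = $122.93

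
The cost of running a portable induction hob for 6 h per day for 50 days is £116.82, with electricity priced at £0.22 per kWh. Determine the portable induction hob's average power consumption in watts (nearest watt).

Energy = £116.82 ÷ £0.22/kWh = 531 kWh
Runtime = 6 h/day × 50 days = 300 h
Power = 531 kWh ÷ 300 h = 1.77 kW = 1770 W

1770 W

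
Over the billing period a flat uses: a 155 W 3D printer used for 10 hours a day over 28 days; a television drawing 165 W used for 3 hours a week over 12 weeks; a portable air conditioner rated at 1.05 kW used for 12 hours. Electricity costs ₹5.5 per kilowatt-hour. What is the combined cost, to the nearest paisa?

3D printer: Runtime = 10 h/day × 28 days = 280 h
3D printer: 0.155 kW × 280 h = 43.4 kWh
television: Runtime = 3 h/week × 12 weeks = 36 h
television: 0.165 kW × 36 h = 5.94 kWh
portable air conditioner: 1.05 kW × 12 h = 12.6 kWh
Total energy = 61.94 kWh
Cost = 61.94 × ₹5.5 = ₹340.67

₹340.67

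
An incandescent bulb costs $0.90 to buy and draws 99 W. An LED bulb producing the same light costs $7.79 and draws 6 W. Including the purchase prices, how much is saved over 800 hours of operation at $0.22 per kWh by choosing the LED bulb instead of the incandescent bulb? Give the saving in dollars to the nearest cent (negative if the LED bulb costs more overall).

$9.48

incandescent bulb: $0.90 + (99/1000) kW × 800 h × $0.22 = $0.90 + $17.424 = $18.324
LED bulb: $7.79 + (6/1000) kW × 800 h × $0.22 = $7.79 + $1.056 = $8.846
Saving = $18.324 − $8.846 = $9.478 → $9.48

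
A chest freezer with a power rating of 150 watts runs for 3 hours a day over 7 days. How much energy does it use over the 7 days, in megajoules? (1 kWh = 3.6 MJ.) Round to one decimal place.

Runtime = 3 h/day × 7 days = 21 h
Energy = 0.15 kW × 21 h = 3.15 kWh
= 3.15 × 3.6 MJ = 11.3 MJ

11.3 MJ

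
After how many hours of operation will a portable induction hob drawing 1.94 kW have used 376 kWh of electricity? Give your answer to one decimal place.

193.8 h

Hours = 376 kWh ÷ 1.94 kW = 193.8 h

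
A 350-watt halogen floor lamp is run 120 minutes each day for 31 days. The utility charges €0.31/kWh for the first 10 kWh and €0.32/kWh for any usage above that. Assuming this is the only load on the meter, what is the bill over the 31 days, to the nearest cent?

Runtime = 120 min × 31 = 3720 min = 62 h
Energy = 0.35 kW × 62 h = 21.7 kWh
Tier 1 (0–10 kWh): 10 × €0.31 = €3.1
Above 10 kWh: 11.7 × €0.32 = €3.744
Bill = €6.84

€6.84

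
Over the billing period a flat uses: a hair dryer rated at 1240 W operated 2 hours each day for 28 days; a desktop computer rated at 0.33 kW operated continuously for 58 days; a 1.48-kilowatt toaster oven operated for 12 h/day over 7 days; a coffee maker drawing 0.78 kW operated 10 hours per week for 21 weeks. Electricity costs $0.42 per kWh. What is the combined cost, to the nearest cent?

$343.11

hair dryer: Runtime = 2 h/day × 28 days = 56 h
hair dryer: 1.24 kW × 56 h = 69.44 kWh
desktop computer: Runtime = 24 h × 58 = 1392 h
desktop computer: 0.33 kW × 1392 h = 459.36 kWh
toaster oven: Runtime = 12 h/day × 7 days = 84 h
toaster oven: 1.48 kW × 84 h = 124.32 kWh
coffee maker: Runtime = 10 h/week × 21 weeks = 210 h
coffee maker: 0.78 kW × 210 h = 163.8 kWh
Total energy = 816.92 kWh
Cost = 816.92 × $0.42 = $343.11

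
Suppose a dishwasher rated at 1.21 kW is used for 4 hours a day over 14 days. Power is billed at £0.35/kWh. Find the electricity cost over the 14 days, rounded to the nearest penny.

Runtime = 4 h/day × 14 days = 56 h
Energy = 1.21 kW × 56 h = 67.76 kWh
Cost = 67.76 kWh × £0.35/kWh = £23.72

£23.72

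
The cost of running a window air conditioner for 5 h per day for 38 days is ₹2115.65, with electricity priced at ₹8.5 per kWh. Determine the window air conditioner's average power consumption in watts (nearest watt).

Energy = ₹2115.65 ÷ ₹8.5/kWh = 248.9 kWh
Runtime = 5 h/day × 38 days = 190 h
Power = 248.9 kWh ÷ 190 h = 1.31 kW = 1310 W

1310 W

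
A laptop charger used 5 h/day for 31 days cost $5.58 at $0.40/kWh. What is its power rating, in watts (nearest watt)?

Energy = $5.58 ÷ $0.40/kWh = 13.95 kWh
Runtime = 5 h/day × 31 days = 155 h
Power = 13.95 kWh ÷ 155 h = 0.09 kW = 90 W

90 W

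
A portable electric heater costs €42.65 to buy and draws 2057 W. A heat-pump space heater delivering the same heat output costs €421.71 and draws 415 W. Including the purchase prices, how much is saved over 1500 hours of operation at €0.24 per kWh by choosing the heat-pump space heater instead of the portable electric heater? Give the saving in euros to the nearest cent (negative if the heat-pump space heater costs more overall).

portable electric heater: €42.65 + (2057/1000) kW × 1500 h × €0.24 = €42.65 + €740.52 = €783.17
heat-pump space heater: €421.71 + (415/1000) kW × 1500 h × €0.24 = €421.71 + €149.4 = €571.11
Saving = €783.17 − €571.11 = €212.06

€212.06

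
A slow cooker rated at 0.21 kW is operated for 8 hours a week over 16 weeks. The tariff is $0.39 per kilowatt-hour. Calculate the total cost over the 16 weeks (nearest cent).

$10.48

Runtime = 8 h/week × 16 weeks = 128 h
Energy = 0.21 kW × 128 h = 26.88 kWh
Cost = 26.88 kWh × $0.39/kWh = $10.48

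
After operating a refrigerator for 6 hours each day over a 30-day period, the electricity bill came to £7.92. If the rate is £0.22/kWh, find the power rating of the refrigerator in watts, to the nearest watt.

200 W

Energy = £7.92 ÷ £0.22/kWh = 36 kWh
Runtime = 6 h/day × 30 days = 180 h
Power = 36 kWh ÷ 180 h = 0.2 kW = 200 W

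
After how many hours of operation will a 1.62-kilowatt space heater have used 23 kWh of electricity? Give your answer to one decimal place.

14.2 h

Hours = 23 kWh ÷ 1.62 kW = 14.2 h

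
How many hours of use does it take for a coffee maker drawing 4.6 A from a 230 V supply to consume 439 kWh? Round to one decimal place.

Power = 4.6 A × 230 V = 1058 W = 1.058 kW
Hours = 439 kWh ÷ 1.058 kW = 414.9 h

414.9 h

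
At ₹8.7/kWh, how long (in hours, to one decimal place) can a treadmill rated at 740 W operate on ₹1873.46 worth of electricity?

Energy available = ₹1873.46 ÷ ₹8.7/kWh = 215.3402 kWh
Hours = 215.3402 kWh ÷ 0.74 kW = 291.0 h

291.0 h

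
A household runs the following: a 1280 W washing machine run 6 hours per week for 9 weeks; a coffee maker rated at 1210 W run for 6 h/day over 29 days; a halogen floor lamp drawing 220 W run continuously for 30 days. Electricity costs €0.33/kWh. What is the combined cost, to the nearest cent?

washing machine: Runtime = 6 h/week × 9 weeks = 54 h
washing machine: 1.28 kW × 54 h = 69.12 kWh
coffee maker: Runtime = 6 h/day × 29 days = 174 h
coffee maker: 1.21 kW × 174 h = 210.54 kWh
halogen floor lamp: Runtime = 24 h × 30 = 720 h
halogen floor lamp: 0.22 kW × 720 h = 158.4 kWh
Total energy = 438.06 kWh
Cost = 438.06 × €0.33 = €144.56

€144.56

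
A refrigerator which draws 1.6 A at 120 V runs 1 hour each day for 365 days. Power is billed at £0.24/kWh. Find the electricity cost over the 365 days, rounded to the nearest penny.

Power = 1.6 A × 120 V = 192 W = 0.192 kW
Runtime = 1 h/day × 365 days = 365 h
Energy = 0.192 kW × 365 h = 70.08 kWh
Cost = 70.08 kWh × £0.24/kWh = £16.82

£16.82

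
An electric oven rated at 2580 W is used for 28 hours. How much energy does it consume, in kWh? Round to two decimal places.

72.24 kWh

Energy = 2.58 kW × 28 h = 72.24 kWh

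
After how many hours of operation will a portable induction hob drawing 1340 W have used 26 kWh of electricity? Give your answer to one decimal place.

Hours = 26 kWh ÷ 1.34 kW = 19.4 h

19.4 h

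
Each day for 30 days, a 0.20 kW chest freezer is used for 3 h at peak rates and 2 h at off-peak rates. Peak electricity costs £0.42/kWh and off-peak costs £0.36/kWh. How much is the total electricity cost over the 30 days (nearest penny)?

Peak energy = 0.2 kW × 3 h × 30 = 18 kWh
Off-peak energy = 0.2 kW × 2 h × 30 = 12 kWh
Cost = 18 × £0.42 + 12 × £0.36 = £7.56 + £4.32 = £11.88

£11.88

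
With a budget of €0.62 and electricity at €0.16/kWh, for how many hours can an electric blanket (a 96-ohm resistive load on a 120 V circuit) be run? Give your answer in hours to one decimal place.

25.8 h

Power = V²/R = 120²/96 = 150 W = 0.15 kW
Energy available = €0.62 ÷ €0.16/kWh = 3.875 kWh
Hours = 3.875 kWh ÷ 0.15 kW = 25.8 h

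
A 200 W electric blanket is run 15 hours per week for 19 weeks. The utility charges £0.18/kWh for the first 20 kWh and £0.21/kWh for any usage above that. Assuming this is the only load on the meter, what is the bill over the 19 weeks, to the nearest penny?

£11.37

Runtime = 15 h/week × 19 weeks = 285 h
Energy = 0.2 kW × 285 h = 57 kWh
Tier 1 (0–20 kWh): 20 × £0.18 = £3.6
Above 20 kWh: 37 × £0.21 = £7.77
Bill = £11.37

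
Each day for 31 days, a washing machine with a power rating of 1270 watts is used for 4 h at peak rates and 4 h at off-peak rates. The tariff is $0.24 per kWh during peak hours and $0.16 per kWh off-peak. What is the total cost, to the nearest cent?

Peak energy = 1.27 kW × 4 h × 31 = 157.48 kWh
Off-peak energy = 1.27 kW × 4 h × 31 = 157.48 kWh
Cost = 157.48 × $0.24 + 157.48 × $0.16 = $37.7952 + $25.1968 = $62.99

$62.99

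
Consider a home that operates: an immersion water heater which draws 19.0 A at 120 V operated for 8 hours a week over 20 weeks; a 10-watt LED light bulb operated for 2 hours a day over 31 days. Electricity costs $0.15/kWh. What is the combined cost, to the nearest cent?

immersion water heater: Power = 19.0 A × 120 V = 2280 W = 2.28 kW
immersion water heater: Runtime = 8 h/week × 20 weeks = 160 h
immersion water heater: 2.28 kW × 160 h = 364.8 kWh
LED light bulb: Runtime = 2 h/day × 31 days = 62 h
LED light bulb: 0.01 kW × 62 h = 0.62 kWh
Total energy = 365.42 kWh
Cost = 365.42 × $0.15 = $54.81

$54.81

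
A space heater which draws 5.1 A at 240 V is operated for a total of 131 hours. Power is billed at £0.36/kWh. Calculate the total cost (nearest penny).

£57.72

Power = 5.1 A × 240 V = 1224 W = 1.224 kW
Energy = 1.224 kW × 131 h = 160.344 kWh
Cost = 160.344 kWh × £0.36/kWh = £57.72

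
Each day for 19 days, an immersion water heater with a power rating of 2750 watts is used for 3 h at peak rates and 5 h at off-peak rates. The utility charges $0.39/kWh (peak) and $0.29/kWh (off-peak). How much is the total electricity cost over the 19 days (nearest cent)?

Peak energy = 2.75 kW × 3 h × 19 = 156.75 kWh
Off-peak energy = 2.75 kW × 5 h × 19 = 261.25 kWh
Cost = 156.75 × $0.39 + 261.25 × $0.29 = $61.1325 + $75.7625 = $136.90

$136.90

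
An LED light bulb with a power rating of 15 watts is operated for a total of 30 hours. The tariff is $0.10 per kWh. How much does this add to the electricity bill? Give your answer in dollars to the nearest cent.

Energy = 0.015 kW × 30 h = 0.45 kWh
Cost = 0.45 kWh × $0.10/kWh = $0.05

$0.05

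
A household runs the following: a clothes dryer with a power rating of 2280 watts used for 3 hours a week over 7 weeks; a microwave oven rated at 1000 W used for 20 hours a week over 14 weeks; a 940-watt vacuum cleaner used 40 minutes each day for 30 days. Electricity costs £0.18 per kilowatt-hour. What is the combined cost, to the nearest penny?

clothes dryer: Runtime = 3 h/week × 7 weeks = 21 h
clothes dryer: 2.28 kW × 21 h = 47.88 kWh
microwave oven: Runtime = 20 h/week × 14 weeks = 280 h
microwave oven: 1 kW × 280 h = 280 kWh
vacuum cleaner: Runtime = 40 min × 30 = 1200 min = 20 h
vacuum cleaner: 0.94 kW × 20 h = 18.8 kWh
Total energy = 346.68 kWh
Cost = 346.68 × £0.18 = £62.40

£62.40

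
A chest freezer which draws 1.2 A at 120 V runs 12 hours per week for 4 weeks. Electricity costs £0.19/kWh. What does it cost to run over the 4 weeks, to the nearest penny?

Power = 1.2 A × 120 V = 144 W = 0.144 kW
Runtime = 12 h/week × 4 weeks = 48 h
Energy = 0.144 kW × 48 h = 6.912 kWh
Cost = 6.912 kWh × £0.19/kWh = £1.31

£1.31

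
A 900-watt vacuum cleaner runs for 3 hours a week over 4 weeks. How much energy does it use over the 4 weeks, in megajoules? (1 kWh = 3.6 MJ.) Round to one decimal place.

38.9 MJ

Runtime = 3 h/week × 4 weeks = 12 h
Energy = 0.9 kW × 12 h = 10.8 kWh
= 10.8 × 3.6 MJ = 38.9 MJ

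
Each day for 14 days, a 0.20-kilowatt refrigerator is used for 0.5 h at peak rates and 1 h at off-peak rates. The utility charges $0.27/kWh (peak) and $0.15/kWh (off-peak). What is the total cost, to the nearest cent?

$0.80

Peak energy = 0.2 kW × 0.5 h × 14 = 1.4 kWh
Off-peak energy = 0.2 kW × 1 h × 14 = 2.8 kWh
Cost = 1.4 × $0.27 + 2.8 × $0.15 = $0.378 + $0.42 = $0.80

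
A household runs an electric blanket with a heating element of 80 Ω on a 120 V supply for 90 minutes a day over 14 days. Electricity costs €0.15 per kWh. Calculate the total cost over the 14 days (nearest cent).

Power = V²/R = 120²/80 = 180 W = 0.18 kW
Runtime = 90 min × 14 = 1260 min = 21 h
Energy = 0.18 kW × 21 h = 3.78 kWh
Cost = 3.78 kWh × €0.15/kWh = €0.57

€0.57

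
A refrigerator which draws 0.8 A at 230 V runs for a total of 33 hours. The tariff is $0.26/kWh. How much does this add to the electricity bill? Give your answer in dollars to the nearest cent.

Power = 0.8 A × 230 V = 184 W = 0.184 kW
Energy = 0.184 kW × 33 h = 6.072 kWh
Cost = 6.072 kWh × $0.26/kWh = $1.58

$1.58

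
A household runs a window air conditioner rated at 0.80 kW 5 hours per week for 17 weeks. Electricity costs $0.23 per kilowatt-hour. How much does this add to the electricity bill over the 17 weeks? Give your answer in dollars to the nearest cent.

$15.64

Runtime = 5 h/week × 17 weeks = 85 h
Energy = 0.8 kW × 85 h = 68 kWh
Cost = 68 kWh × $0.23/kWh = $15.64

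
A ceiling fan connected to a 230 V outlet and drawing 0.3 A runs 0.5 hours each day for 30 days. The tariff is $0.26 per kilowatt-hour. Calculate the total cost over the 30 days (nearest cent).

$0.27

Power = 0.3 A × 230 V = 69 W = 0.069 kW
Runtime = 0.5 h/day × 30 days = 15 h
Energy = 0.069 kW × 15 h = 1.035 kWh
Cost = 1.035 kWh × $0.26/kWh = $0.27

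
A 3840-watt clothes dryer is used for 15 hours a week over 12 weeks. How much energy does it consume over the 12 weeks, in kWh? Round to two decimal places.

691.20 kWh

Runtime = 15 h/week × 12 weeks = 180 h
Energy = 3.84 kW × 180 h = 691.2 kWh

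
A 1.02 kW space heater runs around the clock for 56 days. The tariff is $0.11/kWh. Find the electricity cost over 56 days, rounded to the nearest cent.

Runtime = 24 h × 56 = 1344 h
Energy = 1.02 kW × 1344 h = 1370.88 kWh
Cost = 1370.88 kWh × $0.11/kWh = $150.80

$150.80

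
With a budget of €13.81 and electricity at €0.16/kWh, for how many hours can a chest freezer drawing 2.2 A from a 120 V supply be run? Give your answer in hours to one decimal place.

326.9 h

Power = 2.2 A × 120 V = 264 W = 0.264 kW
Energy available = €13.81 ÷ €0.16/kWh = 86.3125 kWh
Hours = 86.3125 kWh ÷ 0.264 kW = 326.9 h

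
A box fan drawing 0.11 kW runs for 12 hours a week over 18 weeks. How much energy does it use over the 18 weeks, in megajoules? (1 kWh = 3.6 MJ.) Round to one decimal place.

Runtime = 12 h/week × 18 weeks = 216 h
Energy = 0.11 kW × 216 h = 23.76 kWh
= 23.76 × 3.6 MJ = 85.5 MJ

85.5 MJ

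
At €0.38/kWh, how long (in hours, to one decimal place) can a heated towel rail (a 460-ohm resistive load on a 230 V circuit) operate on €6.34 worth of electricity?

Power = V²/R = 230²/460 = 115 W = 0.115 kW
Energy available = €6.34 ÷ €0.38/kWh = 16.6842 kWh
Hours = 16.6842 kWh ÷ 0.115 kW = 145.1 h

145.1 h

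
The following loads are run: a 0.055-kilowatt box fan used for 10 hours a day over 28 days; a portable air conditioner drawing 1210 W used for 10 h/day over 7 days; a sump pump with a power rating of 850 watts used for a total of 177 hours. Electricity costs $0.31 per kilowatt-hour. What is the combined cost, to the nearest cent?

$77.67

box fan: Runtime = 10 h/day × 28 days = 280 h
box fan: 0.055 kW × 280 h = 15.4 kWh
portable air conditioner: Runtime = 10 h/day × 7 days = 70 h
portable air conditioner: 1.21 kW × 70 h = 84.7 kWh
sump pump: 0.85 kW × 177 h = 150.45 kWh
Total energy = 250.55 kWh
Cost = 250.55 × $0.31 = $77.67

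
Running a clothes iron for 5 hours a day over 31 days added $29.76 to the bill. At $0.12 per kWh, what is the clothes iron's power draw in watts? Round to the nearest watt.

1600 W

Energy = $29.76 ÷ $0.12/kWh = 248 kWh
Runtime = 5 h/day × 31 days = 155 h
Power = 248 kWh ÷ 155 h = 1.6 kW = 1600 W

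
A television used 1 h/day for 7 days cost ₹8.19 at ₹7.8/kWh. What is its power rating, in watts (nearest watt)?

150 W

Energy = ₹8.19 ÷ ₹7.8/kWh = 1.05 kWh
Runtime = 1 h/day × 7 days = 7 h
Power = 1.05 kWh ÷ 7 h = 0.15 kW = 150 W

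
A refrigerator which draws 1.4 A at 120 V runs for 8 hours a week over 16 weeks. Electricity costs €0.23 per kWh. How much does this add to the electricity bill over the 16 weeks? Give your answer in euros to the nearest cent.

Power = 1.4 A × 120 V = 168 W = 0.168 kW
Runtime = 8 h/week × 16 weeks = 128 h
Energy = 0.168 kW × 128 h = 21.504 kWh
Cost = 21.504 kWh × €0.23/kWh = €4.95

€4.95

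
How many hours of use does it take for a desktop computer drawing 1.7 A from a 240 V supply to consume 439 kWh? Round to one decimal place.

Power = 1.7 A × 240 V = 408 W = 0.408 kW
Hours = 439 kWh ÷ 0.408 kW = 1076.0 h

1076.0 h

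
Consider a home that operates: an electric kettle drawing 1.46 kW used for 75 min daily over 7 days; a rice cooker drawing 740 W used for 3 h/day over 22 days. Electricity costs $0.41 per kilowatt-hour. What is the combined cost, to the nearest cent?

$25.26

electric kettle: Runtime = 75 min × 7 = 525 min = 8.75 h
electric kettle: 1.46 kW × 8.75 h = 12.775 kWh
rice cooker: Runtime = 3 h/day × 22 days = 66 h
rice cooker: 0.74 kW × 66 h = 48.84 kWh
Total energy = 61.615 kWh
Cost = 61.615 × $0.41 = $25.26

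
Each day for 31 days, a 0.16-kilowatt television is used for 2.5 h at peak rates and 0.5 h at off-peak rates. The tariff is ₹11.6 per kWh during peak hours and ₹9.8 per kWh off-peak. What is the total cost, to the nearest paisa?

₹168.14

Peak energy = 0.16 kW × 2.5 h × 31 = 12.4 kWh
Off-peak energy = 0.16 kW × 0.5 h × 31 = 2.48 kWh
Cost = 12.4 × ₹11.6 + 2.48 × ₹9.8 = ₹143.84 + ₹24.304 = ₹168.14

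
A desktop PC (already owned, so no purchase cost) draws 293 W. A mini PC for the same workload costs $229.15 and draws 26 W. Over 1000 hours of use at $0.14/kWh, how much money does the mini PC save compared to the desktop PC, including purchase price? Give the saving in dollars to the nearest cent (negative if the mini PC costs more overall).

desktop PC: $0.00 + (293/1000) kW × 1000 h × $0.14 = $0.00 + $41.02 = $41.02
mini PC: $229.15 + (26/1000) kW × 1000 h × $0.14 = $229.15 + $3.64 = $232.79
Saving = $41.02 − $232.79 = −$191.77

-$191.77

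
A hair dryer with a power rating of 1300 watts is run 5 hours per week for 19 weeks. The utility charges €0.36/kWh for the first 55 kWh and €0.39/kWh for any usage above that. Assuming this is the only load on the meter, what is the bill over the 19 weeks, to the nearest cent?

€46.52

Runtime = 5 h/week × 19 weeks = 95 h
Energy = 1.3 kW × 95 h = 123.5 kWh
Tier 1 (0–55 kWh): 55 × €0.36 = €19.8
Above 55 kWh: 68.5 × €0.39 = €26.715
Bill = €46.52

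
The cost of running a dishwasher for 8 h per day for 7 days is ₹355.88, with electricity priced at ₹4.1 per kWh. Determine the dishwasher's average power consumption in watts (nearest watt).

Energy = ₹355.88 ÷ ₹4.1/kWh = 86.8 kWh
Runtime = 8 h/day × 7 days = 56 h
Power = 86.8 kWh ÷ 56 h = 1.55 kW = 1550 W

1550 W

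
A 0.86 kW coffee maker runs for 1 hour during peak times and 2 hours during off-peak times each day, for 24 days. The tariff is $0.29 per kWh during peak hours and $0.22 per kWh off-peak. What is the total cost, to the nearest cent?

$15.07

Peak energy = 0.86 kW × 1 h × 24 = 20.64 kWh
Off-peak energy = 0.86 kW × 2 h × 24 = 41.28 kWh
Cost = 20.64 × $0.29 + 41.28 × $0.22 = $5.9856 + $9.0816 = $15.07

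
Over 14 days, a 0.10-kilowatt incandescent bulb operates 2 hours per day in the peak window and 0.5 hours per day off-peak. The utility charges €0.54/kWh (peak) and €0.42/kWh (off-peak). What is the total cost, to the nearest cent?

Peak energy = 0.1 kW × 2 h × 14 = 2.8 kWh
Off-peak energy = 0.1 kW × 0.5 h × 14 = 0.7 kWh
Cost = 2.8 × €0.54 + 0.7 × €0.42 = €1.512 + €0.294 = €1.81

€1.81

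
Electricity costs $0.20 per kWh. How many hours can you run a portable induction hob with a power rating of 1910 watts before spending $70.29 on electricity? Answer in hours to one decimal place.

184.0 h

Energy available = $70.29 ÷ $0.20/kWh = 351.45 kWh
Hours = 351.45 kWh ÷ 1.91 kW = 184.0 h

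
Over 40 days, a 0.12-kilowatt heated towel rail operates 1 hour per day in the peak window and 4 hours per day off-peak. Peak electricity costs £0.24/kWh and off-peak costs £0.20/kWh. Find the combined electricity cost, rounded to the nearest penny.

Peak energy = 0.12 kW × 1 h × 40 = 4.8 kWh
Off-peak energy = 0.12 kW × 4 h × 40 = 19.2 kWh
Cost = 4.8 × £0.24 + 19.2 × £0.20 = £1.152 + £3.84 = £4.99

£4.99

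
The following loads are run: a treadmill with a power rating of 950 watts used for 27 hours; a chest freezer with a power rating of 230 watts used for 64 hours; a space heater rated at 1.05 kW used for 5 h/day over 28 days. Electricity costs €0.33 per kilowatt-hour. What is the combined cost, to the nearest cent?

treadmill: 0.95 kW × 27 h = 25.65 kWh
chest freezer: 0.23 kW × 64 h = 14.72 kWh
space heater: Runtime = 5 h/day × 28 days = 140 h
space heater: 1.05 kW × 140 h = 147 kWh
Total energy = 187.37 kWh
Cost = 187.37 × €0.33 = €61.83

€61.83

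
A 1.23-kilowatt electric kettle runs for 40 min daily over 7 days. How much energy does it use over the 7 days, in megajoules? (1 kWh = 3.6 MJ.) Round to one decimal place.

Runtime = 40 min × 7 = 280 min = 4.666666… h
Energy = 1.23 kW × 4.666666… h = 5.74 kWh
= 5.74 × 3.6 MJ = 20.7 MJ

20.7 MJ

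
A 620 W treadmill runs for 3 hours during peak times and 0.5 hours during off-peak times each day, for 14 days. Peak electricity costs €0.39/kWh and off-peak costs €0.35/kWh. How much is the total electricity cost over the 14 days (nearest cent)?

Peak energy = 0.62 kW × 3 h × 14 = 26.04 kWh
Off-peak energy = 0.62 kW × 0.5 h × 14 = 4.34 kWh
Cost = 26.04 × €0.39 + 4.34 × €0.35 = €10.1556 + €1.519 = €11.67

€11.67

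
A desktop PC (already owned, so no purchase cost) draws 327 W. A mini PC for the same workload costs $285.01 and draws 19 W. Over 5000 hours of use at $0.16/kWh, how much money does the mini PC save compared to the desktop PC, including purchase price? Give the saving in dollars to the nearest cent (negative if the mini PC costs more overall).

-$38.61

desktop PC: $0.00 + (327/1000) kW × 5000 h × $0.16 = $0.00 + $261.6 = $261.6
mini PC: $285.01 + (19/1000) kW × 5000 h × $0.16 = $285.01 + $15.2 = $300.21
Saving = $261.6 − $300.21 = −$38.61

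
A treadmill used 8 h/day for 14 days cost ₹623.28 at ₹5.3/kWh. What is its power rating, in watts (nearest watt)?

Energy = ₹623.28 ÷ ₹5.3/kWh = 117.6 kWh
Runtime = 8 h/day × 14 days = 112 h
Power = 117.6 kWh ÷ 112 h = 1.05 kW = 1050 W

1050 W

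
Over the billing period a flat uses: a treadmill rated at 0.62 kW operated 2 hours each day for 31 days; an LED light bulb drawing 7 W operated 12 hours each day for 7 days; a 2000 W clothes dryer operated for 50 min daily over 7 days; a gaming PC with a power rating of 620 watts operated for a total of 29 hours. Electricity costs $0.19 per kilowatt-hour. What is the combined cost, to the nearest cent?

treadmill: Runtime = 2 h/day × 31 days = 62 h
treadmill: 0.62 kW × 62 h = 38.44 kWh
LED light bulb: Runtime = 12 h/day × 7 days = 84 h
LED light bulb: 0.007 kW × 84 h = 0.588 kWh
clothes dryer: Runtime = 50 min × 7 = 350 min = 5.833333… h
clothes dryer: 2 kW × 5.833333… h = 11.666666… kWh
gaming PC: 0.62 kW × 29 h = 17.98 kWh
Total energy = 68.674666… kWh
Cost = 68.674666… × $0.19 = $13.05

$13.05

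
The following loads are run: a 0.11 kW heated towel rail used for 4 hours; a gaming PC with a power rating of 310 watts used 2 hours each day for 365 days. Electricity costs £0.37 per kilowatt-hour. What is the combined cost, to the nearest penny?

heated towel rail: 0.11 kW × 4 h = 0.44 kWh
gaming PC: Runtime = 2 h/day × 365 days = 730 h
gaming PC: 0.31 kW × 730 h = 226.3 kWh
Total energy = 226.74 kWh
Cost = 226.74 × £0.37 = £83.89

£83.89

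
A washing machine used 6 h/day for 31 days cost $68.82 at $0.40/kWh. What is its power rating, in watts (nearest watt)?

925 W

Energy = $68.82 ÷ $0.40/kWh = 172.05 kWh
Runtime = 6 h/day × 31 days = 186 h
Power = 172.05 kWh ÷ 186 h = 0.925 kW = 925 W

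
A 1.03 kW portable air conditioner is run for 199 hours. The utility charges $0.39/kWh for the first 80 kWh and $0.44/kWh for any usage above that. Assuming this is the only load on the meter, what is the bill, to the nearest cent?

$86.19

Energy = 1.03 kW × 199 h = 204.97 kWh
Tier 1 (0–80 kWh): 80 × $0.39 = $31.2
Above 80 kWh: 124.97 × $0.44 = $54.9868
Bill = $86.19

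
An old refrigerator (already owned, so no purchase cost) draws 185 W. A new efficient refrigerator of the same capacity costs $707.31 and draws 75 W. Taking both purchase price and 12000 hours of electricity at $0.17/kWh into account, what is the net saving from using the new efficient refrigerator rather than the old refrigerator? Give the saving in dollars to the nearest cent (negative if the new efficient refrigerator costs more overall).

-$482.91

old refrigerator: $0.00 + (185/1000) kW × 12000 h × $0.17 = $0.00 + $377.4 = $377.4
new efficient refrigerator: $707.31 + (75/1000) kW × 12000 h × $0.17 = $707.31 + $153 = $860.31
Saving = $377.4 − $860.31 = −$482.91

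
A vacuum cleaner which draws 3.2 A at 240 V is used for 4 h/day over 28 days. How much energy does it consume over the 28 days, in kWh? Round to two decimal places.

Power = 3.2 A × 240 V = 768 W = 0.768 kW
Runtime = 4 h/day × 28 days = 112 h
Energy = 0.768 kW × 112 h = 86.016 kWh ≈ 86.02 kWh

86.02 kWh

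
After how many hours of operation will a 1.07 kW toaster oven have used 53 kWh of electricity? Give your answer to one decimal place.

49.5 h

Hours = 53 kWh ÷ 1.07 kW = 49.5 h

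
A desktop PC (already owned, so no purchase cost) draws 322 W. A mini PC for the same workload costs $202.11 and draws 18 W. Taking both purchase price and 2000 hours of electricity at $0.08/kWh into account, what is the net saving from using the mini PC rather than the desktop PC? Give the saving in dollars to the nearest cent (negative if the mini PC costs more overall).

-$153.47

desktop PC: $0.00 + (322/1000) kW × 2000 h × $0.08 = $0.00 + $51.52 = $51.52
mini PC: $202.11 + (18/1000) kW × 2000 h × $0.08 = $202.11 + $2.88 = $204.99
Saving = $51.52 − $204.99 = −$153.47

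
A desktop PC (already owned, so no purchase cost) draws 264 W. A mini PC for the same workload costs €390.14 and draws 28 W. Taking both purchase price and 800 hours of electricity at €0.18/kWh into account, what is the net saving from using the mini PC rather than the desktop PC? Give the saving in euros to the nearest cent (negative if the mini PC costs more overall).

desktop PC: €0.00 + (264/1000) kW × 800 h × €0.18 = €0.00 + €38.016 = €38.016
mini PC: €390.14 + (28/1000) kW × 800 h × €0.18 = €390.14 + €4.032 = €394.172
Saving = €38.016 − €394.172 = −€356.156 → -€356.16

-€356.16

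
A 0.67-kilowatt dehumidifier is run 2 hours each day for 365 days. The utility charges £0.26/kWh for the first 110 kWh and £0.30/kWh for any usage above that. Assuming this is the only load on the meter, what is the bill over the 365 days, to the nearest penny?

Runtime = 2 h/day × 365 days = 730 h
Energy = 0.67 kW × 730 h = 489.1 kWh
Tier 1 (0–110 kWh): 110 × £0.26 = £28.6
Above 110 kWh: 379.1 × £0.30 = £113.73
Bill = £142.33

£142.33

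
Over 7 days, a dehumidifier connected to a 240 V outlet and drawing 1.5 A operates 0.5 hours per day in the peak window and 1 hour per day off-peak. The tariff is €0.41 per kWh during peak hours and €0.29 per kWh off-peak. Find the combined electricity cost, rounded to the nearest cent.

Power = 1.5 A × 240 V = 360 W = 0.36 kW
Peak energy = 0.36 kW × 0.5 h × 7 = 1.26 kWh
Off-peak energy = 0.36 kW × 1 h × 7 = 2.52 kWh
Cost = 1.26 × €0.41 + 2.52 × €0.29 = €0.5166 + €0.7308 = €1.25

€1.25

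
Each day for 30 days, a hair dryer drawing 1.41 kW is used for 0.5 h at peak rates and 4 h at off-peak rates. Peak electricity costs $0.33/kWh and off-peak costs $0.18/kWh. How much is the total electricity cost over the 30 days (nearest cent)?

Peak energy = 1.41 kW × 0.5 h × 30 = 21.15 kWh
Off-peak energy = 1.41 kW × 4 h × 30 = 169.2 kWh
Cost = 21.15 × $0.33 + 169.2 × $0.18 = $6.9795 + $30.456 = $37.44

$37.44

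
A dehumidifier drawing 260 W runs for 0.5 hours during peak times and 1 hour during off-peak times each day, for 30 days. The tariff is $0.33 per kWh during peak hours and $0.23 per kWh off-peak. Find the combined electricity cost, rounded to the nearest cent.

Peak energy = 0.26 kW × 0.5 h × 30 = 3.9 kWh
Off-peak energy = 0.26 kW × 1 h × 30 = 7.8 kWh
Cost = 3.9 × $0.33 + 7.8 × $0.23 = $1.287 + $1.794 = $3.08

$3.08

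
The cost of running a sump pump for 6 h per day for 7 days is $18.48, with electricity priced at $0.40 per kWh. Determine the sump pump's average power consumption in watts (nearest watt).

Energy = $18.48 ÷ $0.40/kWh = 46.2 kWh
Runtime = 6 h/day × 7 days = 42 h
Power = 46.2 kWh ÷ 42 h = 1.1 kW = 1100 W

1100 W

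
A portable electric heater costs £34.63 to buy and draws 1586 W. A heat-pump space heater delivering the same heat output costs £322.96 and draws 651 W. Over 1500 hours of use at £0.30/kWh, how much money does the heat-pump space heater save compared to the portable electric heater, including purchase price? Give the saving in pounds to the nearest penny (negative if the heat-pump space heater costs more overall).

£132.42

portable electric heater: £34.63 + (1586/1000) kW × 1500 h × £0.30 = £34.63 + £713.7 = £748.33
heat-pump space heater: £322.96 + (651/1000) kW × 1500 h × £0.30 = £322.96 + £292.95 = £615.91
Saving = £748.33 − £615.91 = £132.42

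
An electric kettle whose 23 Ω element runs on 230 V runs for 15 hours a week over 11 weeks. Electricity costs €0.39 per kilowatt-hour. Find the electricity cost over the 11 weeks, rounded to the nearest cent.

Power = V²/R = 230²/23 = 2300 W = 2.3 kW
Runtime = 15 h/week × 11 weeks = 165 h
Energy = 2.3 kW × 165 h = 379.5 kWh
Cost = 379.5 kWh × €0.39/kWh = €148.01

€148.01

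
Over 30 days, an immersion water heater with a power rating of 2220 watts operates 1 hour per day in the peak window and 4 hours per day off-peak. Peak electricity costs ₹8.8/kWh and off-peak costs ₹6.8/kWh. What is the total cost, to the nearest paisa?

₹2397.60

Peak energy = 2.22 kW × 1 h × 30 = 66.6 kWh
Off-peak energy = 2.22 kW × 4 h × 30 = 266.4 kWh
Cost = 66.6 × ₹8.8 + 266.4 × ₹6.8 = ₹586.08 + ₹1811.52 = ₹2397.60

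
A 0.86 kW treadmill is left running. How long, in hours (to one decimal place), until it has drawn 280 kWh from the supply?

Hours = 280 kWh ÷ 0.86 kW = 325.6 h

325.6 h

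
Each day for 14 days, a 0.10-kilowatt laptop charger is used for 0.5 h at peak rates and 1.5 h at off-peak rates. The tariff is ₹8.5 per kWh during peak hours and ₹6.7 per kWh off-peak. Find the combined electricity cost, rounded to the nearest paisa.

Peak energy = 0.1 kW × 0.5 h × 14 = 0.7 kWh
Off-peak energy = 0.1 kW × 1.5 h × 14 = 2.1 kWh
Cost = 0.7 × ₹8.5 + 2.1 × ₹6.7 = ₹5.95 + ₹14.07 = ₹20.02

₹20.02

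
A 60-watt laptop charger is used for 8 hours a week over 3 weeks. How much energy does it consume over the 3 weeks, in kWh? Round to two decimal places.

1.44 kWh

Runtime = 8 h/week × 3 weeks = 24 h
Energy = 0.06 kW × 24 h = 1.44 kWh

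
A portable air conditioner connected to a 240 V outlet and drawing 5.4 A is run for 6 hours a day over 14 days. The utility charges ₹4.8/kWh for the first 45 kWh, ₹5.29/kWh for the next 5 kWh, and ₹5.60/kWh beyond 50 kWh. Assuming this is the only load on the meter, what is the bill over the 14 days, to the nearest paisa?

Power = 5.4 A × 240 V = 1296 W = 1.296 kW
Runtime = 6 h/day × 14 days = 84 h
Energy = 1.296 kW × 84 h = 108.864 kWh
Tier 1 (0–45 kWh): 45 × ₹4.8 = ₹216
Tier 2 (45–50 kWh): 5 × ₹5.29 = ₹26.45
Above 50 kWh: 58.864 × ₹5.60 = ₹329.6384
Bill = ₹572.09

₹572.09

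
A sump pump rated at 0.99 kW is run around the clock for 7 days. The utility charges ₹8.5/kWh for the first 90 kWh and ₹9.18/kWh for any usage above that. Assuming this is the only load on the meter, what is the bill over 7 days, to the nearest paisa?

₹1465.62

Runtime = 24 h × 7 = 168 h
Energy = 0.99 kW × 168 h = 166.32 kWh
Tier 1 (0–90 kWh): 90 × ₹8.5 = ₹765
Above 90 kWh: 76.32 × ₹9.18 = ₹700.6176
Bill = ₹1465.62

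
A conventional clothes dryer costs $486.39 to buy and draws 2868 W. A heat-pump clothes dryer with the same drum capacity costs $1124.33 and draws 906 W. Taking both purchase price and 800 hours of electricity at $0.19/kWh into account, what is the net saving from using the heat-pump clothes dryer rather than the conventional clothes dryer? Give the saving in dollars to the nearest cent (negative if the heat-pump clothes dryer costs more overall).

conventional clothes dryer: $486.39 + (2868/1000) kW × 800 h × $0.19 = $486.39 + $435.936 = $922.326
heat-pump clothes dryer: $1124.33 + (906/1000) kW × 800 h × $0.19 = $1124.33 + $137.712 = $1262.042
Saving = $922.326 − $1262.042 = −$339.716 → -$339.72

-$339.72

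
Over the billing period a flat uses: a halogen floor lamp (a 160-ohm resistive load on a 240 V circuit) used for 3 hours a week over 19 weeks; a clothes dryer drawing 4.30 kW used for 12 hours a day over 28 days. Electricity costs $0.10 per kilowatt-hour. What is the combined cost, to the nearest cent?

halogen floor lamp: Power = V²/R = 240²/160 = 360 W = 0.36 kW
halogen floor lamp: Runtime = 3 h/week × 19 weeks = 57 h
halogen floor lamp: 0.36 kW × 57 h = 20.52 kWh
clothes dryer: Runtime = 12 h/day × 28 days = 336 h
clothes dryer: 4.3 kW × 336 h = 1444.8 kWh
Total energy = 1465.32 kWh
Cost = 1465.32 × $0.10 = $146.53

$146.53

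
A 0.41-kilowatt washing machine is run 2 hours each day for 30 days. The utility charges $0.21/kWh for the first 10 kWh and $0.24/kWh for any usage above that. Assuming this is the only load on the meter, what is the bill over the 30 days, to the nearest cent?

$5.60

Runtime = 2 h/day × 30 days = 60 h
Energy = 0.41 kW × 60 h = 24.6 kWh
Tier 1 (0–10 kWh): 10 × $0.21 = $2.1
Above 10 kWh: 14.6 × $0.24 = $3.504
Bill = $5.60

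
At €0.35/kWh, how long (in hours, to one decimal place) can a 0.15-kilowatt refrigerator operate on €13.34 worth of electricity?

Energy available = €13.34 ÷ €0.35/kWh = 38.1143 kWh
Hours = 38.1143 kWh ÷ 0.15 kW = 254.1 h

254.1 h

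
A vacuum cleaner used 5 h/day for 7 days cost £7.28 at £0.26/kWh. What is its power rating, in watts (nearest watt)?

Energy = £7.28 ÷ £0.26/kWh = 28 kWh
Runtime = 5 h/day × 7 days = 35 h
Power = 28 kWh ÷ 35 h = 0.8 kW = 800 W

800 W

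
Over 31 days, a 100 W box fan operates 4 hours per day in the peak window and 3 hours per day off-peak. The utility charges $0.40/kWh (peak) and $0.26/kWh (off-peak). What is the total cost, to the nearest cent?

Peak energy = 0.1 kW × 4 h × 31 = 12.4 kWh
Off-peak energy = 0.1 kW × 3 h × 31 = 9.3 kWh
Cost = 12.4 × $0.40 + 9.3 × $0.26 = $4.96 + $2.418 = $7.38

$7.38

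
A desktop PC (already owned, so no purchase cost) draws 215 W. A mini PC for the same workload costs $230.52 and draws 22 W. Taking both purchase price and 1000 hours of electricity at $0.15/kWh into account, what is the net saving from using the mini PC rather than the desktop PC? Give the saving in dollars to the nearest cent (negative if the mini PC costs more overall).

desktop PC: $0.00 + (215/1000) kW × 1000 h × $0.15 = $0.00 + $32.25 = $32.25
mini PC: $230.52 + (22/1000) kW × 1000 h × $0.15 = $230.52 + $3.3 = $233.82
Saving = $32.25 − $233.82 = −$201.57

-$201.57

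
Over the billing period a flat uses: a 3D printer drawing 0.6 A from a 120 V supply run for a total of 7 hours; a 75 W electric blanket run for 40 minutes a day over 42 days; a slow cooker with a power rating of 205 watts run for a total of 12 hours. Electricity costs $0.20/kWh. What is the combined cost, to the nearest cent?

3D printer: Power = 0.6 A × 120 V = 72 W = 0.072 kW
3D printer: 0.072 kW × 7 h = 0.504 kWh
electric blanket: Runtime = 40 min × 42 = 1680 min = 28 h
electric blanket: 0.075 kW × 28 h = 2.1 kWh
slow cooker: 0.205 kW × 12 h = 2.46 kWh
Total energy = 5.064 kWh
Cost = 5.064 × $0.20 = $1.01

$1.01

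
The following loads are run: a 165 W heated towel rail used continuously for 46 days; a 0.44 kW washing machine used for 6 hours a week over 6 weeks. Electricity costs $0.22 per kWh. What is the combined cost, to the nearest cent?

heated towel rail: Runtime = 24 h × 46 = 1104 h
heated towel rail: 0.165 kW × 1104 h = 182.16 kWh
washing machine: Runtime = 6 h/week × 6 weeks = 36 h
washing machine: 0.44 kW × 36 h = 15.84 kWh
Total energy = 198 kWh
Cost = 198 × $0.22 = $43.56

$43.56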